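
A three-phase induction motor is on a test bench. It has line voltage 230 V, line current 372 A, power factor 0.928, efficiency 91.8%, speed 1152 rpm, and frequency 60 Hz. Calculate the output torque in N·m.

P_in = √3·V·I·cosφ = 1.732 × 230 × 372 × 0.928 = 137520 W
P_out = η·P_in = 0.918 × 137520 = 126243 W
n = 1152 rpm
ω = 2π×1152/60 = 120.6 rad/s
τ = P_out/ω = 126243/120.6 = 1050 N·m

1050 N·m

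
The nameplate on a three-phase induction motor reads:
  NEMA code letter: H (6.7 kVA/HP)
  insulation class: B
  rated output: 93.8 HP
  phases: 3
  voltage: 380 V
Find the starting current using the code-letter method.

S_LR = 6.7 × 93.8 = 628.46 kVA
I_LR = S_LR/(√3·V_L) = 628460/(1.732×380) = 955 A

955 A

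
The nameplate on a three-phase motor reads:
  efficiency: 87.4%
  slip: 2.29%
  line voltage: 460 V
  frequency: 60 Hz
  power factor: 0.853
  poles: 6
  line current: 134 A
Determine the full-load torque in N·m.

P_in = √3·V·I·cosφ = 1.732 × 460 × 134 × 0.853 = 91067 W
P_out = η·P_in = 0.874 × 91067 = 79593 W
n_s = 120×60/6 = 1200 rpm; n = 1200×(1−0.0229) = 1173 rpm
ω = 2π×1173/60 = 122.8 rad/s
τ = P_out/ω = 79593/122.8 = 648 N·m

648 N·m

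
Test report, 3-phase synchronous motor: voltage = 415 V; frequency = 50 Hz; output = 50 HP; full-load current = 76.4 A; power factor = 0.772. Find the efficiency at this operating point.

88.0 %

P_out = 50 × 746 = 37300 W
P_in = √3·V_L·I_L·cosφ = 1.732 × 415 × 76.4 × 0.772 = 42394 W
η = P_out / P_in = 37300 / 42394 = 0.880 = 88.0%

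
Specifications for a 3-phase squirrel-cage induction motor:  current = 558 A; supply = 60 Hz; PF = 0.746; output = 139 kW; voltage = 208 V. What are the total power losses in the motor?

P_in = √3·V·I·cosφ = 1.732×208×558×0.746 = 149963 W
P_out = 139000 W
Losses = P_in − P_out = 149963 − 139000 = 10963 W

11000 W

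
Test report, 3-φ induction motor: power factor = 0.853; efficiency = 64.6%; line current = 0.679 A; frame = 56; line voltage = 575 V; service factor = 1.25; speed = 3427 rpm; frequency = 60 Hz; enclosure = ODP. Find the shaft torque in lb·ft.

P_in = √3·V·I·cosφ = 1.732 × 575 × 0.679 × 0.853 = 577 W
P_out = η·P_in = 0.646 × 577 = 373 W
n = 3427 rpm
ω = 2π×3427/60 = 358.9 rad/s
τ = P_out/ω = 373/358.9 = 1.039 N·m
In lb·ft: 1.039/1.356 = 0.766 lb·ft

0.766 lb·ft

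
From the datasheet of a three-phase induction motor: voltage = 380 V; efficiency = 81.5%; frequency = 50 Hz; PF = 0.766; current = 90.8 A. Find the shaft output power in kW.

37.3 kW

P_in = √3·V·I·cosφ = 1.732 × 380 × 90.8 × 0.766 = 45777 W
P_out = η·P_in = 0.815 × 45777 = 37308 W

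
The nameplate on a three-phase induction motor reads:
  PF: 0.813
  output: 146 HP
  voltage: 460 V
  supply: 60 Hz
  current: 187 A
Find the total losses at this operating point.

P_in = √3·V·I·cosφ = 1.732×460×187×0.813 = 121126 W
P_out = 146×746 = 108916 W
Losses = P_in − P_out = 121126 − 108916 = 12210 W

12200 W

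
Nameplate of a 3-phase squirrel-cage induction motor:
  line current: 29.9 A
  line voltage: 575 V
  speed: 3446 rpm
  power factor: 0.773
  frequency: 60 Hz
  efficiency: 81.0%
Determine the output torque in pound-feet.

P_in = √3·V·I·cosφ = 1.732 × 575 × 29.9 × 0.773 = 23018 W
P_out = η·P_in = 0.81 × 23018 = 18645 W
n = 3446 rpm
ω = 2π×3446/60 = 360.9 rad/s
τ = P_out/ω = 18645/360.9 = 51.66 N·m
In lb·ft: 51.66/1.356 = 38.1 lb·ft

38.1 lb·ft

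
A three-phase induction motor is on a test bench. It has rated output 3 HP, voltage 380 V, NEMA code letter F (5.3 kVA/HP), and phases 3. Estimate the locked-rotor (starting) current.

24.2 A

S_LR = 5.3 × 3 = 15.9 kVA
I_LR = S_LR/(√3·V_L) = 15900/(1.732×380) = 24.2 A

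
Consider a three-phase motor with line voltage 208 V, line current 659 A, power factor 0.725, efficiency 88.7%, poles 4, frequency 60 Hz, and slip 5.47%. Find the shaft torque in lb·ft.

P_in = √3·V·I·cosφ = 1.732 × 208 × 659 × 0.725 = 172121 W
P_out = η·P_in = 0.887 × 172121 = 152671 W
n_s = 120×60/4 = 1800 rpm; n = 1800×(1−0.0547) = 1702 rpm
ω = 2π×1702/60 = 178.2 rad/s
τ = P_out/ω = 152671/178.2 = 856.7 N·m
In lb·ft: 856.7/1.356 = 632 lb·ft

632 lb·ft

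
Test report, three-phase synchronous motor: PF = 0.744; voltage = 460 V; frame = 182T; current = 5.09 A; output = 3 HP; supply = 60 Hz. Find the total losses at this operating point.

779 W

P_in = √3·V·I·cosφ = 1.732×460×5.09×0.744 = 3017 W
P_out = 3×746 = 2238 W
Losses = P_in − P_out = 3017 − 2238 = 779 W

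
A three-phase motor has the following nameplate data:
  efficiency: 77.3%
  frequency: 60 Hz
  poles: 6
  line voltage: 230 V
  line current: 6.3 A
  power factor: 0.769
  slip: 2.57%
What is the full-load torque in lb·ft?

P_in = √3·V·I·cosφ = 1.732 × 230 × 6.3 × 0.769 = 1930 W
P_out = η·P_in = 0.773 × 1930 = 1492 W
n_s = 120×60/6 = 1200 rpm; n = 1200×(1−0.0257) = 1169 rpm
ω = 2π×1169/60 = 122.4 rad/s
τ = P_out/ω = 1492/122.4 = 12.19 N·m
In lb·ft: 12.19/1.356 = 8.99 lb·ft

8.99 lb·ft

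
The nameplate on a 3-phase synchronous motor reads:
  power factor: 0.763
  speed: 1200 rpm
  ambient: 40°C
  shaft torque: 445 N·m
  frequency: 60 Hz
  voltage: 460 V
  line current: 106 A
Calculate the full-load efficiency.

ω = 2π × 1200/60 = 125.7 rad/s; P_out = τω = 445 × 125.7 = 55937 W
P_in = √3·V_L·I_L·cosφ = 1.732 × 460 × 106 × 0.763 = 64437 W
η = P_out / P_in = 55937 / 64437 = 0.868 = 86.8%

86.8 %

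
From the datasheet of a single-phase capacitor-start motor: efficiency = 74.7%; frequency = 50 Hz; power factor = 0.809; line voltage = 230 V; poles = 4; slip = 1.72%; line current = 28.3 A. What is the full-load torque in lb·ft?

18.8 lb·ft

P_in = V·I·cosφ = 230 × 28.3 × 0.809 = 5266 W
P_out = η·P_in = 0.747 × 5266 = 3934 W
n_s = 120×50/4 = 1500 rpm; n = 1500×(1−0.0172) = 1474 rpm
ω = 2π×1474/60 = 154.4 rad/s
τ = P_out/ω = 3934/154.4 = 25.48 N·m
In lb·ft: 25.48/1.356 = 18.8 lb·ft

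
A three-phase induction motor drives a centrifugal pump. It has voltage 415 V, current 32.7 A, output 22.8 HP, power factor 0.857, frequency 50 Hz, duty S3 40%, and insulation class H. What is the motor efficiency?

P_out = 22.8 × 746 = 17009 W
P_in = √3·V_L·I_L·cosφ = 1.732 × 415 × 32.7 × 0.857 = 20143 W
η = P_out / P_in = 17009 / 20143 = 0.844 = 84.4%

84.4 %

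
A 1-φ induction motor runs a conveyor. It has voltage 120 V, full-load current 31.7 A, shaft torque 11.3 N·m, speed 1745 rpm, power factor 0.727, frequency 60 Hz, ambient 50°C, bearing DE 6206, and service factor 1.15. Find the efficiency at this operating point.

74.7 %

ω = 2π × 1745/60 = 182.7 rad/s; P_out = τω = 11.3 × 182.7 = 2065 W
P_in = V·I·cosφ = 120 × 31.7 × 0.727 = 2766 W
η = P_out / P_in = 2065 / 2766 = 0.747 = 74.7%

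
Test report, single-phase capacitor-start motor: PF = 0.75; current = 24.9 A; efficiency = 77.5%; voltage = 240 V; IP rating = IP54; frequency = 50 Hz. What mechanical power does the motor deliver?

P_in = V·I·cosφ = 240 × 24.9 × 0.75 = 4482 W
P_out = η·P_in = 0.775 × 4482 = 3474 W

3.47 kW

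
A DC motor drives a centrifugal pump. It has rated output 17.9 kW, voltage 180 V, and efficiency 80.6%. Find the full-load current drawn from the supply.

P_out = 17.9 kW = 17900 W
P_in = P_out / η = 17900 / 0.806 = 22208 W
I = P_in / V = 22208 / 180 = 123 A

123 A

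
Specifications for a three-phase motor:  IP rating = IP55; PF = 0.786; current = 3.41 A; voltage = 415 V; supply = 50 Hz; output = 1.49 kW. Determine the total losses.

437 W

P_in = √3·V·I·cosφ = 1.732×415×3.41×0.786 = 1927 W
P_out = 1490 W
Losses = P_in − P_out = 1927 − 1490 = 437 W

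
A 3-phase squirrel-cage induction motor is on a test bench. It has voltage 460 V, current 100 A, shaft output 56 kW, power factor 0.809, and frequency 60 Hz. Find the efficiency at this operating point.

P_out = 56 kW = 56000 W
P_in = √3·V_L·I_L·cosφ = 1.732 × 460 × 100 × 0.809 = 64455 W
η = P_out / P_in = 56000 / 64455 = 0.869 = 86.9%

86.9 %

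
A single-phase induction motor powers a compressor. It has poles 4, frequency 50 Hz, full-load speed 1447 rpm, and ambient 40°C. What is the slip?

3.53 %

n_s = 120f/p = 120×50/4 = 1500 rpm
s = (n_s − n)/n_s = (1500 − 1447)/1500 = 0.0353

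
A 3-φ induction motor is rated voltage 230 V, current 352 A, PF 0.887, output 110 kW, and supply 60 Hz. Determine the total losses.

14.4 kW

P_in = √3·V·I·cosφ = 1.732×230×352×0.887 = 124378 W
P_out = 110000 W
Losses = P_in − P_out = 124378 − 110000 = 14378 W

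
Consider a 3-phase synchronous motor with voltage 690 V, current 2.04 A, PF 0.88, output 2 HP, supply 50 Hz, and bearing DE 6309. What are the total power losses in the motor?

P_in = √3·V·I·cosφ = 1.732×690×2.04×0.88 = 2145 W
P_out = 2×746 = 1492 W
Losses = P_in − P_out = 2145 − 1492 = 653 W

653 W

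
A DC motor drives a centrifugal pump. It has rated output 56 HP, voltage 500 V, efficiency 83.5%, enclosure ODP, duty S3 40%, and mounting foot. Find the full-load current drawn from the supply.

P_out = 56 × 746 = 41776 W
P_in = P_out / η = 41776 / 0.835 = 50031 W
I = P_in / V = 50031 / 500 = 100 A

100 A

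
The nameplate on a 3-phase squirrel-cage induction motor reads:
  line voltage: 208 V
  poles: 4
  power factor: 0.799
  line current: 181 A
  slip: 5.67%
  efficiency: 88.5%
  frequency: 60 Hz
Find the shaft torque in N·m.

P_in = √3·V·I·cosφ = 1.732 × 208 × 181 × 0.799 = 52100 W
P_out = η·P_in = 0.885 × 52100 = 46109 W
n_s = 120×60/4 = 1800 rpm; n = 1800×(1−0.0567) = 1698 rpm
ω = 2π×1698/60 = 177.8 rad/s
τ = P_out/ω = 46109/177.8 = 259 N·m

259 N·m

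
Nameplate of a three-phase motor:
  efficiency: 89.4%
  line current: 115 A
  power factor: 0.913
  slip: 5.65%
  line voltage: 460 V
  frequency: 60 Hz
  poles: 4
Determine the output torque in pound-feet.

310 lb·ft

P_in = √3·V·I·cosφ = 1.732 × 460 × 115 × 0.913 = 83652 W
P_out = η·P_in = 0.894 × 83652 = 74785 W
n_s = 120×60/4 = 1800 rpm; n = 1800×(1−0.0565) = 1698 rpm
ω = 2π×1698/60 = 177.8 rad/s
τ = P_out/ω = 74785/177.8 = 420.6 N·m
In lb·ft: 420.6/1.356 = 310 lb·ft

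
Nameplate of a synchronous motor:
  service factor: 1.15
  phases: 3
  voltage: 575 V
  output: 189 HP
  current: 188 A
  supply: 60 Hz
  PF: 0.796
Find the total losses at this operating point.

P_in = √3·V·I·cosφ = 1.732×575×188×0.796 = 149034 W
P_out = 189×746 = 140994 W
Losses = P_in − P_out = 149034 − 140994 = 8040 W

8.04 kW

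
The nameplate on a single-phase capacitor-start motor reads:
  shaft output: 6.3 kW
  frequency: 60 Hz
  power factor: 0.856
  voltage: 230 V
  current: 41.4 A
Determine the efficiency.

77.3 %

P_out = 6.3 kW = 6300 W
P_in = V·I·cosφ = 230 × 41.4 × 0.856 = 8151 W
η = P_out / P_in = 6300 / 8151 = 0.773 = 77.3%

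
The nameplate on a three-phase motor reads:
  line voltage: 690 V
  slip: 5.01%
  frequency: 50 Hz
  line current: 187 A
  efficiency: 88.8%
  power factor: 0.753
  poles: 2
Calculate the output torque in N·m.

P_in = √3·V·I·cosφ = 1.732 × 690 × 187 × 0.753 = 168280 W
P_out = η·P_in = 0.888 × 168280 = 149433 W
n_s = 120×50/2 = 3000 rpm; n = 3000×(1−0.0501) = 2850 rpm
ω = 2π×2850/60 = 298.5 rad/s
τ = P_out/ω = 149433/298.5 = 501 N·m

501 N·m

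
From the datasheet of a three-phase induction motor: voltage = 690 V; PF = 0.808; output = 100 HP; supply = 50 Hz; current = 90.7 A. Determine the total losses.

P_in = √3·V·I·cosφ = 1.732×690×90.7×0.808 = 87582 W
P_out = 100×746 = 74600 W
Losses = P_in − P_out = 87582 − 74600 = 12982 W

13 kW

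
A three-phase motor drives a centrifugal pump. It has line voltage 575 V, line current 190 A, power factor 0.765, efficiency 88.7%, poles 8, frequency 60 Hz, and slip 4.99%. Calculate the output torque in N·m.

1430 N·m

P_in = √3·V·I·cosφ = 1.732 × 575 × 190 × 0.765 = 144754 W
P_out = η·P_in = 0.887 × 144754 = 128397 W
n_s = 120×60/8 = 900 rpm; n = 900×(1−0.0499) = 855 rpm
ω = 2π×855/60 = 89.54 rad/s
τ = P_out/ω = 128397/89.54 = 1430 N·m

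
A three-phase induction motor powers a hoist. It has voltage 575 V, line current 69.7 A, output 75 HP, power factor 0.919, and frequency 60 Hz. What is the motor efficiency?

P_out = 75 × 746 = 55950 W
P_in = √3·V_L·I_L·cosφ = 1.732 × 575 × 69.7 × 0.919 = 63792 W
η = P_out / P_in = 55950 / 63792 = 0.877 = 87.7%

87.7 %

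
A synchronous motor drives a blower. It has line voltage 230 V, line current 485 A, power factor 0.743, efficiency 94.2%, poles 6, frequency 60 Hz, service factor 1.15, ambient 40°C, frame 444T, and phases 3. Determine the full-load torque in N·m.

P_in = √3·V·I·cosφ = 1.732 × 230 × 485 × 0.743 = 143551 W
P_out = η·P_in = 0.942 × 143551 = 135225 W
n = n_s = 120×60/6 = 1200 rpm (synchronous)
ω = 2π×1200/60 = 125.7 rad/s
τ = P_out/ω = 135225/125.7 = 1080 N·m

1080 N·m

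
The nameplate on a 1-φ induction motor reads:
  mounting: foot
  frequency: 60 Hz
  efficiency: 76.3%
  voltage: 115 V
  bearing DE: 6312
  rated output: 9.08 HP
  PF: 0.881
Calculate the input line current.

87.6 A

P_out = 9.08 × 746 = 6774 W
P_in = P_out / η = 6774 / 0.763 = 8878 W
I = P_in / (V·cosφ) = 8878 / (115 × 0.881) = 87.6 A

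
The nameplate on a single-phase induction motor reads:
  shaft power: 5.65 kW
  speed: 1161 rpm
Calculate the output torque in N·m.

46.5 N·m

ω = 2π × 1161/60 = 121.6 rad/s
τ = P/ω = 5650/121.6 = 46.5 N·m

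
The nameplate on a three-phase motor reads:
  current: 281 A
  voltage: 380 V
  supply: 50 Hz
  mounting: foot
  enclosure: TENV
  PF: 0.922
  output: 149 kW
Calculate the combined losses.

P_in = √3·V·I·cosφ = 1.732×380×281×0.922 = 170517 W
P_out = 149000 W
Losses = P_in − P_out = 170517 − 149000 = 21517 W

21500 W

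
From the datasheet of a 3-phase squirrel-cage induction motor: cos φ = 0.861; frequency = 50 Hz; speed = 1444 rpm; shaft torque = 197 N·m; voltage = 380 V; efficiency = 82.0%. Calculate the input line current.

ω = 2π×1444/60 = 151.2 rad/s; P_out = τω = 197 × 151.2 = 29786 W
P_in = P_out / η = 29786 / 0.820 = 36324 W
I_L = P_in / (√3·V_L·cosφ) = 36324 / (1.732 × 380 × 0.861) = 64.1 A

64.1 A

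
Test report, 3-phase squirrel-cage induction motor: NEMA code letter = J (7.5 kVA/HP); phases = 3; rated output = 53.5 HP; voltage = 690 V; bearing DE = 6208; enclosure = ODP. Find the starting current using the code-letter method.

S_LR = 7.5 × 53.5 = 401.25 kVA
I_LR = S_LR/(√3·V_L) = 401250/(1.732×690) = 336 A

336 A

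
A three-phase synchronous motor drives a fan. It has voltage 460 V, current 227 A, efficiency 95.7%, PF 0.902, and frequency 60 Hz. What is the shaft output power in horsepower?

P_in = √3·V·I·cosφ = 1.732 × 460 × 227 × 0.902 = 163132 W
P_out = η·P_in = 0.957 × 163132 = 156117 W
= 156117/746 = 209 HP

209 HP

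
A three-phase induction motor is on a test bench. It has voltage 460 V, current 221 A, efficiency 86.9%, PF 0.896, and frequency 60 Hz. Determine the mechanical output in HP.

P_in = √3·V·I·cosφ = 1.732 × 460 × 221 × 0.896 = 157763 W
P_out = η·P_in = 0.869 × 157763 = 137096 W
= 137096/746 = 184 HP

184 HP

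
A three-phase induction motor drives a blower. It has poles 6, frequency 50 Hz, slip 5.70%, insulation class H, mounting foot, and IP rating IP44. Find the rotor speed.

943 rpm

n_s = 120f/p = 120×50/6 = 1000 rpm
n = n_s(1 − s) = 1000 × (1 − 0.057) = 943 rpm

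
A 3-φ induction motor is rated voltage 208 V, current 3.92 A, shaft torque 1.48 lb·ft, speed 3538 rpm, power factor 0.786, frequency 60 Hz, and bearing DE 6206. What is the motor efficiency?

67.0 %

τ = 1.48 lb·ft × 1.356 = 2.007 N·m
ω = 2π × 3538/60 = 370.5 rad/s; P_out = τω = 2.007 × 370.5 = 744 W
P_in = √3·V_L·I_L·cosφ = 1.732 × 208 × 3.92 × 0.786 = 1110 W
η = P_out / P_in = 744 / 1110 = 0.670 = 67.0%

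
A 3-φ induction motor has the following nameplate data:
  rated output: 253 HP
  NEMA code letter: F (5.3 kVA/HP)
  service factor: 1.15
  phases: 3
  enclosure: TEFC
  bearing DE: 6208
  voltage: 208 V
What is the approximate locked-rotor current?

S_LR = 5.3 × 253 = 1340.9 kVA
I_LR = S_LR/(√3·V_L) = 1340900/(1.732×208) = 3720 A

3720 A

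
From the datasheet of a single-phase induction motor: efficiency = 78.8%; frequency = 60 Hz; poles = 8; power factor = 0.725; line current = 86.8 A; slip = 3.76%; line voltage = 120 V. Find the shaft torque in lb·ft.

P_in = V·I·cosφ = 120 × 86.8 × 0.725 = 7552 W
P_out = η·P_in = 0.788 × 7552 = 5951 W
n_s = 120×60/8 = 900 rpm; n = 900×(1−0.0376) = 866 rpm
ω = 2π×866/60 = 90.69 rad/s
τ = P_out/ω = 5951/90.69 = 65.62 N·m
In lb·ft: 65.62/1.356 = 48.4 lb·ft

48.4 lb·ft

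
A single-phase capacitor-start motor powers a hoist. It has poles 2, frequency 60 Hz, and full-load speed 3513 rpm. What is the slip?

n_s = 120f/p = 120×60/2 = 3600 rpm
s = (n_s − n)/n_s = (3600 − 3513)/3600 = 0.0242

2.42 %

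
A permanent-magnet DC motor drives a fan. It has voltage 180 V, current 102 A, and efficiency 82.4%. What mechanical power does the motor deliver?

15.1 kW

P_in = V·I = 180 × 102 = 18360 W
P_out = η·P_in = 0.824 × 18360 = 15129 W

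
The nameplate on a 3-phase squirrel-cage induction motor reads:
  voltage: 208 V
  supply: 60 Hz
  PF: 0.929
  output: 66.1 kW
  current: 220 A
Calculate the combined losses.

7.53 kW

P_in = √3·V·I·cosφ = 1.732×208×220×0.929 = 73629 W
P_out = 66100 W
Losses = P_in − P_out = 73629 − 66100 = 7529 W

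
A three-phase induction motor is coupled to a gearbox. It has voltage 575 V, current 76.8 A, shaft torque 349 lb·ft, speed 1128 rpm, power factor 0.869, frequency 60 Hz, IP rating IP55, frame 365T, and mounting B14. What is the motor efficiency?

84.1 %

τ = 349 lb·ft × 1.356 = 473.2 N·m
ω = 2π × 1128/60 = 118.1 rad/s; P_out = τω = 473.2 × 118.1 = 55885 W
P_in = √3·V_L·I_L·cosφ = 1.732 × 575 × 76.8 × 0.869 = 66466 W
η = P_out / P_in = 55885 / 66466 = 0.841 = 84.1%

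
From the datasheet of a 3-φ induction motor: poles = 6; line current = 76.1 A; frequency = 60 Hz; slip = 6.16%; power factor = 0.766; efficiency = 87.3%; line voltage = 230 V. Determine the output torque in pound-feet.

127 lb·ft

P_in = √3·V·I·cosφ = 1.732 × 230 × 76.1 × 0.766 = 23221 W
P_out = η·P_in = 0.873 × 23221 = 20272 W
n_s = 120×60/6 = 1200 rpm; n = 1200×(1−0.0616) = 1126 rpm
ω = 2π×1126/60 = 117.9 rad/s
τ = P_out/ω = 20272/117.9 = 171.9 N·m
In lb·ft: 171.9/1.356 = 127 lb·ft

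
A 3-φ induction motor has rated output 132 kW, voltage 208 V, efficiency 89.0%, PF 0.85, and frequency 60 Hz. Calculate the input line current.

P_out = 132 kW = 132000 W
P_in = P_out / η = 132000 / 0.890 = 148315 W
I_L = P_in / (√3·V_L·cosφ) = 148315 / (1.732 × 208 × 0.85) = 484 A

484 A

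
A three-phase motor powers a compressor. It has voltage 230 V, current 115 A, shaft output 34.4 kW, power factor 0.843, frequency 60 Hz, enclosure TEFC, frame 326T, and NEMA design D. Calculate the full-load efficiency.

89.1 %

P_out = 34.4 kW = 34400 W
P_in = √3·V_L·I_L·cosφ = 1.732 × 230 × 115 × 0.843 = 38619 W
η = P_out / P_in = 34400 / 38619 = 0.891 = 89.1%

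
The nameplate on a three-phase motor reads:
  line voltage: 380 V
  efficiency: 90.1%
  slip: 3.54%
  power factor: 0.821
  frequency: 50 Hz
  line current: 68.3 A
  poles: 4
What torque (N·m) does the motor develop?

219 N·m

P_in = √3·V·I·cosφ = 1.732 × 380 × 68.3 × 0.821 = 36906 W
P_out = η·P_in = 0.901 × 36906 = 33252 W
n_s = 120×50/4 = 1500 rpm; n = 1500×(1−0.0354) = 1447 rpm
ω = 2π×1447/60 = 151.5 rad/s
τ = P_out/ω = 33252/151.5 = 219 N·m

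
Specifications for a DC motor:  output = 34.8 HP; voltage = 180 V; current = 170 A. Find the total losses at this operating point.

4.64 kW

P_in = V·I = 180×170 = 30600 W
P_out = 34.8×746 = 25961 W
Losses = P_in − P_out = 30600 − 25961 = 4639 W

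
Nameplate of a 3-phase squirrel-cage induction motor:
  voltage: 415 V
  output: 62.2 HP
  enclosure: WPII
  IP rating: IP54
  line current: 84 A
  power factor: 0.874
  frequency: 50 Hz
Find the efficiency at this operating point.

P_out = 62.2 × 746 = 46401 W
P_in = √3·V_L·I_L·cosφ = 1.732 × 415 × 84 × 0.874 = 52770 W
η = P_out / P_in = 46401 / 52770 = 0.879 = 87.9%

87.9 %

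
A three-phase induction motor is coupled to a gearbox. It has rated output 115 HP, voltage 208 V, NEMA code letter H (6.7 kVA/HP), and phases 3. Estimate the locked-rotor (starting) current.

2140 A

S_LR = 6.7 × 115 = 770.5 kVA
I_LR = S_LR/(√3·V_L) = 770500/(1.732×208) = 2140 A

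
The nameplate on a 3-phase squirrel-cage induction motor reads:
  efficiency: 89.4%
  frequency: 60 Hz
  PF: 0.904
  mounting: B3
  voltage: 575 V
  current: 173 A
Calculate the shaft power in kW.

P_in = √3·V·I·cosφ = 1.732 × 575 × 173 × 0.904 = 155751 W
P_out = η·P_in = 0.894 × 155751 = 139241 W

139 kW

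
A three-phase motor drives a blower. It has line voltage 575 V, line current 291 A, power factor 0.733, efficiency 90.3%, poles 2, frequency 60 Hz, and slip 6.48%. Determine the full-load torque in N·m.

P_in = √3·V·I·cosφ = 1.732 × 575 × 291 × 0.733 = 212428 W
P_out = η·P_in = 0.903 × 212428 = 191822 W
n_s = 120×60/2 = 3600 rpm; n = 3600×(1−0.0648) = 3367 rpm
ω = 2π×3367/60 = 352.6 rad/s
τ = P_out/ω = 191822/352.6 = 544 N·m

544 N·m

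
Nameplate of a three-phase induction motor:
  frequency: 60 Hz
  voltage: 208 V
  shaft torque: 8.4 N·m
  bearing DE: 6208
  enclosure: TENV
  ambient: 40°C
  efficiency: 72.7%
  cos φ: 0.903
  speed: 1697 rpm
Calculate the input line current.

6.31 A

ω = 2π×1697/60 = 177.7 rad/s; P_out = τω = 8.4 × 177.7 = 1493 W
P_in = P_out / η = 1493 / 0.727 = 2054 W
I_L = P_in / (√3·V_L·cosφ) = 2054 / (1.732 × 208 × 0.903) = 6.31 A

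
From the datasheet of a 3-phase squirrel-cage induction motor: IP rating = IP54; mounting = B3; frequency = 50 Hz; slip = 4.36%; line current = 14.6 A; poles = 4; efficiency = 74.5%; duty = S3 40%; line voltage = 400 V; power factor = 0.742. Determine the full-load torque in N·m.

37.2 N·m

P_in = √3·V·I·cosφ = 1.732 × 400 × 14.6 × 0.742 = 7505 W
P_out = η·P_in = 0.745 × 7505 = 5591 W
n_s = 120×50/4 = 1500 rpm; n = 1500×(1−0.0436) = 1435 rpm
ω = 2π×1435/60 = 150.3 rad/s
τ = P_out/ω = 5591/150.3 = 37.2 N·m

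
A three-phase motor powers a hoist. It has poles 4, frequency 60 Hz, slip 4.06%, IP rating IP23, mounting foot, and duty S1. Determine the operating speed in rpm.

1727 rpm

n_s = 120f/p = 120×60/4 = 1800 rpm
n = n_s(1 − s) = 1800 × (1 − 0.0406) = 1727 rpm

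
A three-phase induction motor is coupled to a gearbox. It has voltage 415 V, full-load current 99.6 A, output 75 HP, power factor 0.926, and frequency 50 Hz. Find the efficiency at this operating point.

P_out = 75 × 746 = 55950 W
P_in = √3·V_L·I_L·cosφ = 1.732 × 415 × 99.6 × 0.926 = 66293 W
η = P_out / P_in = 55950 / 66293 = 0.844 = 84.4%

84.4 %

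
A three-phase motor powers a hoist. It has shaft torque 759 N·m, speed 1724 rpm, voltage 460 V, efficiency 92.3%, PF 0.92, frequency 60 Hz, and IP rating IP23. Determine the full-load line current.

203 A

ω = 2π×1724/60 = 180.5 rad/s; P_out = τω = 759 × 180.5 = 137000 W
P_in = P_out / η = 137000 / 0.923 = 148429 W
I_L = P_in / (√3·V_L·cosφ) = 148429 / (1.732 × 460 × 0.92) = 203 A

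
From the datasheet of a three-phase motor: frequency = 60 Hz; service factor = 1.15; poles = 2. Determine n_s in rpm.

n_s = 120f/p = 120×60/2 = 3600 rpm

3600 rpm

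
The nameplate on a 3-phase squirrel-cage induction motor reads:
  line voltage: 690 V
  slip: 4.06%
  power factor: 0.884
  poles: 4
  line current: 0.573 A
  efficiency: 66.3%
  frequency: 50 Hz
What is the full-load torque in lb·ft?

1.96 lb·ft

P_in = √3·V·I·cosφ = 1.732 × 690 × 0.573 × 0.884 = 605 W
P_out = η·P_in = 0.663 × 605 = 401 W
n_s = 120×50/4 = 1500 rpm; n = 1500×(1−0.0406) = 1439 rpm
ω = 2π×1439/60 = 150.7 rad/s
τ = P_out/ω = 401/150.7 = 2.661 N·m
In lb·ft: 2.661/1.356 = 1.96 lb·ft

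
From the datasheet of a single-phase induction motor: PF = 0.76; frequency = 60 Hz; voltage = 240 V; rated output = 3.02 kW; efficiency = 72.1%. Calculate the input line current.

23 A

P_out = 3.02 kW = 3020 W
P_in = P_out / η = 3020 / 0.721 = 4189 W
I = P_in / (V·cosφ) = 4189 / (240 × 0.76) = 23 A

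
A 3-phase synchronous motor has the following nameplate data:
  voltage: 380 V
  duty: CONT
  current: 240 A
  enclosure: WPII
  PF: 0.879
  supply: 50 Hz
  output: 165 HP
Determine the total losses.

P_in = √3·V·I·cosφ = 1.732×380×240×0.879 = 138845 W
P_out = 165×746 = 123090 W
Losses = P_in − P_out = 138845 − 123090 = 15755 W

15.8 kW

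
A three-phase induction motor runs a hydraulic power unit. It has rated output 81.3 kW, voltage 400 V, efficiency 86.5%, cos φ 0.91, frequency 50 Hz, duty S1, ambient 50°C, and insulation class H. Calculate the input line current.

149 A

P_out = 81.3 kW = 81300 W
P_in = P_out / η = 81300 / 0.865 = 93988 W
I_L = P_in / (√3·V_L·cosφ) = 93988 / (1.732 × 400 × 0.91) = 149 A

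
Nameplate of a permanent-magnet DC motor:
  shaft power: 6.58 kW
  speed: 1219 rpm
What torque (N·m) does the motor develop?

ω = 2π × 1219/60 = 127.7 rad/s
τ = P/ω = 6580/127.7 = 51.5 N·m

51.5 N·m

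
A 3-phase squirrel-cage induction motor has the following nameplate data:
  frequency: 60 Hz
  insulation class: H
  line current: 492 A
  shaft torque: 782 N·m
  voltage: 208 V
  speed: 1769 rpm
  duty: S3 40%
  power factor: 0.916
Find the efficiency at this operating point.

89.2 %

ω = 2π × 1769/60 = 185.2 rad/s; P_out = τω = 782 × 185.2 = 144826 W
P_in = √3·V_L·I_L·cosφ = 1.732 × 208 × 492 × 0.916 = 162357 W
η = P_out / P_in = 144826 / 162357 = 0.892 = 89.2%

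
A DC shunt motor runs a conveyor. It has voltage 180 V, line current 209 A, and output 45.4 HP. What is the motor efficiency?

90.0 %

P_out = 45.4 × 746 = 33868 W
P_in = V·I = 180 × 209 = 37620 W
η = P_out / P_in = 33868 / 37620 = 0.900 = 90.0%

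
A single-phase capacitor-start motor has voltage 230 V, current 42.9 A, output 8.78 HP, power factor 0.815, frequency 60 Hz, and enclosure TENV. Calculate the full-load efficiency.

81.4 %

P_out = 8.78 × 746 = 6550 W
P_in = V·I·cosφ = 230 × 42.9 × 0.815 = 8042 W
η = P_out / P_in = 6550 / 8042 = 0.814 = 81.4%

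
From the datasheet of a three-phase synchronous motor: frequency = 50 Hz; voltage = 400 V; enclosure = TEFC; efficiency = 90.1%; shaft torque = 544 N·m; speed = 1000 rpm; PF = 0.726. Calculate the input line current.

ω = 2π×1000/60 = 104.7 rad/s; P_out = τω = 544 × 104.7 = 56957 W
P_in = P_out / η = 56957 / 0.901 = 63215 W
I_L = P_in / (√3·V_L·cosφ) = 63215 / (1.732 × 400 × 0.726) = 126 A

126 A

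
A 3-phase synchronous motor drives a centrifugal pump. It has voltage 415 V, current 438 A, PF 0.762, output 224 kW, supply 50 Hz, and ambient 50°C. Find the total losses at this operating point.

P_in = √3·V·I·cosφ = 1.732×415×438×0.762 = 239897 W
P_out = 224000 W
Losses = P_in − P_out = 239897 − 224000 = 15897 W

15.9 kW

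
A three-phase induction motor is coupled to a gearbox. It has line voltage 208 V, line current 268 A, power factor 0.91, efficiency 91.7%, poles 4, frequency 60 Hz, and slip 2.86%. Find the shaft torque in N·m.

P_in = √3·V·I·cosφ = 1.732 × 208 × 268 × 0.91 = 87859 W
P_out = η·P_in = 0.917 × 87859 = 80567 W
n_s = 120×60/4 = 1800 rpm; n = 1800×(1−0.0286) = 1749 rpm
ω = 2π×1749/60 = 183.2 rad/s
τ = P_out/ω = 80567/183.2 = 440 N·m

440 N·m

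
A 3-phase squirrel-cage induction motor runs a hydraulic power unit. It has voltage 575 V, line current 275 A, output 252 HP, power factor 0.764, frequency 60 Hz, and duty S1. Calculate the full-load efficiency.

P_out = 252 × 746 = 187992 W
P_in = √3·V_L·I_L·cosφ = 1.732 × 575 × 275 × 0.764 = 209239 W
η = P_out / P_in = 187992 / 209239 = 0.898 = 89.8%

89.8 %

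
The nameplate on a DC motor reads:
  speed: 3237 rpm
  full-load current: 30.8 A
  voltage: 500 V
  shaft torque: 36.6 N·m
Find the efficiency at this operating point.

80.6 %

ω = 2π × 3237/60 = 339 rad/s; P_out = τω = 36.6 × 339 = 12407 W
P_in = V·I = 500 × 30.8 = 15400 W
η = P_out / P_in = 12407 / 15400 = 0.806 = 80.6%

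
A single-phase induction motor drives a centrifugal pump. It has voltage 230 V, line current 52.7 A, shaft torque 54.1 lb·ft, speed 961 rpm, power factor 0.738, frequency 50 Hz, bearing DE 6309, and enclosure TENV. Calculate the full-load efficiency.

τ = 54.1 lb·ft × 1.356 = 73.36 N·m
ω = 2π × 961/60 = 100.6 rad/s; P_out = τω = 73.36 × 100.6 = 7380 W
P_in = V·I·cosφ = 230 × 52.7 × 0.738 = 8945 W
η = P_out / P_in = 7380 / 8945 = 0.825 = 82.5%

82.5 %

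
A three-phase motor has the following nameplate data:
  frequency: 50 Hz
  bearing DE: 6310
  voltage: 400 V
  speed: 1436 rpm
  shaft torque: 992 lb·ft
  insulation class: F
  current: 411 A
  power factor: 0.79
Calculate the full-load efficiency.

τ = 992 lb·ft × 1.356 = 1345 N·m
ω = 2π × 1436/60 = 150.4 rad/s; P_out = τω = 1345 × 150.4 = 202288 W
P_in = √3·V_L·I_L·cosφ = 1.732 × 400 × 411 × 0.79 = 224945 W
η = P_out / P_in = 202288 / 224945 = 0.899 = 89.9%

89.9 %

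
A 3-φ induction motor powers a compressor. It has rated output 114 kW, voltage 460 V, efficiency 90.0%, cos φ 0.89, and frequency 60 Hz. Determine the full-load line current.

P_out = 114 kW = 114000 W
P_in = P_out / η = 114000 / 0.900 = 126667 W
I_L = P_in / (√3·V_L·cosφ) = 126667 / (1.732 × 460 × 0.89) = 179 A

179 A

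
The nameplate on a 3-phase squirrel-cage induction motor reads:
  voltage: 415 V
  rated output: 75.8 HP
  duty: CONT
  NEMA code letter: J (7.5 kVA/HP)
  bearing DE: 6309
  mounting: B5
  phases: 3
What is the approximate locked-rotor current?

S_LR = 7.5 × 75.8 = 568.5 kVA
I_LR = S_LR/(√3·V_L) = 568500/(1.732×415) = 791 A

791 A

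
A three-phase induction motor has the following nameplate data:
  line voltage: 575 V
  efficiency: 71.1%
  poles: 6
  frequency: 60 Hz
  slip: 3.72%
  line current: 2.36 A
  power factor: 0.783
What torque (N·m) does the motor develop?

P_in = √3·V·I·cosφ = 1.732 × 575 × 2.36 × 0.783 = 1840 W
P_out = η·P_in = 0.711 × 1840 = 1308 W
n_s = 120×60/6 = 1200 rpm; n = 1200×(1−0.0372) = 1155 rpm
ω = 2π×1155/60 = 121 rad/s
τ = P_out/ω = 1308/121 = 10.8 N·m

10.8 N·m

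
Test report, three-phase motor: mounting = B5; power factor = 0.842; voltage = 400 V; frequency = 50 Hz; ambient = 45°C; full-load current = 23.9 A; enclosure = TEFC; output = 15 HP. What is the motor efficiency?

P_out = 15 × 746 = 11190 W
P_in = √3·V_L·I_L·cosφ = 1.732 × 400 × 23.9 × 0.842 = 13942 W
η = P_out / P_in = 11190 / 13942 = 0.803 = 80.3%

80.3 %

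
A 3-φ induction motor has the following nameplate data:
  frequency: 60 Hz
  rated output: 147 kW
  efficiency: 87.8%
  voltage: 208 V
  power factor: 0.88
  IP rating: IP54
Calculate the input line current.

P_out = 147 kW = 147000 W
P_in = P_out / η = 147000 / 0.878 = 167426 W
I_L = P_in / (√3·V_L·cosφ) = 167426 / (1.732 × 208 × 0.88) = 528 A

528 A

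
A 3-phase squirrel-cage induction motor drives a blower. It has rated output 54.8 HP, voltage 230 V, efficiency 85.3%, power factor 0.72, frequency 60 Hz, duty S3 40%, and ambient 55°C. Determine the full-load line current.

P_out = 54.8 × 746 = 40881 W
P_in = P_out / η = 40881 / 0.853 = 47926 W
I_L = P_in / (√3·V_L·cosφ) = 47926 / (1.732 × 230 × 0.72) = 167 A

167 A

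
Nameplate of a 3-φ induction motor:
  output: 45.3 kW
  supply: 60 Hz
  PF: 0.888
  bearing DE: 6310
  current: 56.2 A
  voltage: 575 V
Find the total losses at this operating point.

4.4 kW

P_in = √3·V·I·cosφ = 1.732×575×56.2×0.888 = 49701 W
P_out = 45300 W
Losses = P_in − P_out = 49701 − 45300 = 4401 W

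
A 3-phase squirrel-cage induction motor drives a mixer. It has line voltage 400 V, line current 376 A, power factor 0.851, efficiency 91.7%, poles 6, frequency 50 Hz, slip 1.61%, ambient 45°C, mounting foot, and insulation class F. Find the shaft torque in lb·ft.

1460 lb·ft

P_in = √3·V·I·cosφ = 1.732 × 400 × 376 × 0.851 = 221679 W
P_out = η·P_in = 0.917 × 221679 = 203280 W
n_s = 120×50/6 = 1000 rpm; n = 1000×(1−0.0161) = 984 rpm
ω = 2π×984/60 = 103 rad/s
τ = P_out/ω = 203280/103 = 1974 N·m
In lb·ft: 1974/1.356 = 1460 lb·ft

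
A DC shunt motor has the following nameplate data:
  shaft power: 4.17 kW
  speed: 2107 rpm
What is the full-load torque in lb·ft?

13.9 lb·ft

ω = 2π × 2107/60 = 220.6 rad/s
τ = P/ω = 4170/220.6 = 18.9 N·m
In lb·ft: 18.9/1.356 = 13.9 lb·ft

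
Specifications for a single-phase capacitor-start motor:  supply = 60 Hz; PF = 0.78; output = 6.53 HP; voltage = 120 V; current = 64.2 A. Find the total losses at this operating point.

P_in = V·I·cosφ = 120×64.2×0.78 = 6009 W
P_out = 6.53×746 = 4871 W
Losses = P_in − P_out = 6009 − 4871 = 1138 W

1.14 kW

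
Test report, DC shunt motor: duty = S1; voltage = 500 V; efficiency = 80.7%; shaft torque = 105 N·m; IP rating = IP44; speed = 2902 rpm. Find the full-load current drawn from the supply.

ω = 2π×2902/60 = 303.9 rad/s; P_out = τω = 105 × 303.9 = 31910 W
P_in = P_out / η = 31910 / 0.807 = 39542 W
I = P_in / V = 39542 / 500 = 79.1 A

79.1 A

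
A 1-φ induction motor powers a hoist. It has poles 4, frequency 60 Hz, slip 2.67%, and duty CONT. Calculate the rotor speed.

1752 rpm

n_s = 120f/p = 120×60/4 = 1800 rpm
n = n_s(1 − s) = 1800 × (1 − 0.0267) = 1752 rpm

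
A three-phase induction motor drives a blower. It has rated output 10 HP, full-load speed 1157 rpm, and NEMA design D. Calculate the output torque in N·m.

P_out = 10 × 746 = 7460 W
ω = 2π × 1157/60 = 121.2 rad/s
τ = P_out/ω = 7460/121.2 = 61.6 N·m

61.6 N·m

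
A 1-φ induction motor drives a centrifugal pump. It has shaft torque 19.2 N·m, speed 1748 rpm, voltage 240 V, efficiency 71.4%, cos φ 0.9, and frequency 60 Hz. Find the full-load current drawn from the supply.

ω = 2π×1748/60 = 183.1 rad/s; P_out = τω = 19.2 × 183.1 = 3516 W
P_in = P_out / η = 3516 / 0.714 = 4924 W
I = P_in / (V·cosφ) = 4924 / (240 × 0.9) = 22.8 A

22.8 A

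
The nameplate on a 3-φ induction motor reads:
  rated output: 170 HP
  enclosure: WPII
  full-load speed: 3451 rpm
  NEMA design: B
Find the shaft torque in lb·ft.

259 lb·ft

P_out = 170 × 746 = 126820 W
ω = 2π × 3451/60 = 361.4 rad/s
τ = P_out/ω = 126820/361.4 = 350.9 N·m
In lb·ft: 350.9/1.356 = 259 lb·ft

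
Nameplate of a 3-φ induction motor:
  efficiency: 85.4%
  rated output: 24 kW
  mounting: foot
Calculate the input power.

P_out = 24000 W
P_in = P_out/η = 24000/0.854 = 28103 W = 28.1 kW

28.1 kW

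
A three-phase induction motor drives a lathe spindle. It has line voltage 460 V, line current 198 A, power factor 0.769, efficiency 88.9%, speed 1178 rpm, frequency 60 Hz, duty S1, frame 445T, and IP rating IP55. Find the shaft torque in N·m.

874 N·m

P_in = √3·V·I·cosφ = 1.732 × 460 × 198 × 0.769 = 121310 W
P_out = η·P_in = 0.889 × 121310 = 107845 W
n = 1178 rpm
ω = 2π×1178/60 = 123.4 rad/s
τ = P_out/ω = 107845/123.4 = 874 N·m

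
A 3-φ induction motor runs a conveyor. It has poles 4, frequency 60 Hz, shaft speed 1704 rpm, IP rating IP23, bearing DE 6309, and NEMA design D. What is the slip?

5.33 %

n_s = 120f/p = 120×60/4 = 1800 rpm
s = (n_s − n)/n_s = (1800 − 1704)/1800 = 0.0533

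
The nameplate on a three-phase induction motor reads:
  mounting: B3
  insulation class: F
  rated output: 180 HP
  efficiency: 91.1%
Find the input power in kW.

147 kW

P_out = 180 × 746 = 134280 W
P_in = P_out/η = 134280/0.911 = 147398 W = 147 kW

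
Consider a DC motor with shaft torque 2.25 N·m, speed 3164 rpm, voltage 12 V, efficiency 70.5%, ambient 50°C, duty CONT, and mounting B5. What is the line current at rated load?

88.1 A

ω = 2π×3164/60 = 331.3 rad/s; P_out = τω = 2.25 × 331.3 = 745 W
P_in = P_out / η = 745 / 0.705 = 1057 W
I = P_in / V = 1057 / 12 = 88.1 A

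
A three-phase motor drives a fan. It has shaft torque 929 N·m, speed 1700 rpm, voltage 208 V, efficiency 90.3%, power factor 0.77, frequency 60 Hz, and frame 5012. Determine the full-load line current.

ω = 2π×1700/60 = 178 rad/s; P_out = τω = 929 × 178 = 165362 W
P_in = P_out / η = 165362 / 0.903 = 183125 W
I_L = P_in / (√3·V_L·cosφ) = 183125 / (1.732 × 208 × 0.77) = 660 A

660 A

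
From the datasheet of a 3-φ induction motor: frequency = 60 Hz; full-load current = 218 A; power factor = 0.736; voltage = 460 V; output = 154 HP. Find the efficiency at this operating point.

P_out = 154 × 746 = 114884 W
P_in = √3·V_L·I_L·cosφ = 1.732 × 460 × 218 × 0.736 = 127832 W
η = P_out / P_in = 114884 / 127832 = 0.899 = 89.9%

89.9 %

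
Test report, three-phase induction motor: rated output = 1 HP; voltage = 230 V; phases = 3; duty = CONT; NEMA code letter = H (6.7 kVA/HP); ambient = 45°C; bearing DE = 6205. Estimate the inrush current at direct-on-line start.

S_LR = 6.7 × 1 = 6.7 kVA
I_LR = S_LR/(√3·V_L) = 6700/(1.732×230) = 16.8 A

16.8 A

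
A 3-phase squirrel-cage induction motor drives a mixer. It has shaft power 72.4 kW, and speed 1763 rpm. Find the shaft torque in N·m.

392 N·m

ω = 2π × 1763/60 = 184.6 rad/s
τ = P/ω = 72400/184.6 = 392 N·m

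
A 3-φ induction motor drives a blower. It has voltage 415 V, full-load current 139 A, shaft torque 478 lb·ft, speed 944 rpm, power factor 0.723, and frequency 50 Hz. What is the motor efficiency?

88.7 %

τ = 478 lb·ft × 1.356 = 648.2 N·m
ω = 2π × 944/60 = 98.86 rad/s; P_out = τω = 648.2 × 98.86 = 64081 W
P_in = √3·V_L·I_L·cosφ = 1.732 × 415 × 139 × 0.723 = 72235 W
η = P_out / P_in = 64081 / 72235 = 0.887 = 88.7%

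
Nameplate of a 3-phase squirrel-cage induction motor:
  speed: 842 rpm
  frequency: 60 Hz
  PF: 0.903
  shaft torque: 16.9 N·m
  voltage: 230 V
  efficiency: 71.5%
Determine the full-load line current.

5.79 A

ω = 2π×842/60 = 88.17 rad/s; P_out = τω = 16.9 × 88.17 = 1490 W
P_in = P_out / η = 1490 / 0.715 = 2084 W
I_L = P_in / (√3·V_L·cosφ) = 2084 / (1.732 × 230 × 0.903) = 5.79 A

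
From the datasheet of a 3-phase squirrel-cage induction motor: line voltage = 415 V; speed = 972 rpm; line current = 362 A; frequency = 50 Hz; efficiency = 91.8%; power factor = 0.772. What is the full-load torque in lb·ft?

1340 lb·ft

P_in = √3·V·I·cosφ = 1.732 × 415 × 362 × 0.772 = 200873 W
P_out = η·P_in = 0.918 × 200873 = 184401 W
n = 972 rpm
ω = 2π×972/60 = 101.8 rad/s
τ = P_out/ω = 184401/101.8 = 1811 N·m
In lb·ft: 1811/1.356 = 1340 lb·ft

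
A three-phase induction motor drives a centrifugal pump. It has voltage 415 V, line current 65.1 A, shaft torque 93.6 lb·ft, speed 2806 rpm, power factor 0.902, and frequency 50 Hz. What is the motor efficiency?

τ = 93.6 lb·ft × 1.356 = 126.9 N·m
ω = 2π × 2806/60 = 293.8 rad/s; P_out = τω = 126.9 × 293.8 = 37283 W
P_in = √3·V_L·I_L·cosφ = 1.732 × 415 × 65.1 × 0.902 = 42207 W
η = P_out / P_in = 37283 / 42207 = 0.883 = 88.3%

88.3 %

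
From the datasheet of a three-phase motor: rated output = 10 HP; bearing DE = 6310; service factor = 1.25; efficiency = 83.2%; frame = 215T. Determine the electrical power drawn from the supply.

8.97 kW

P_out = 10 × 746 = 7460 W
P_in = P_out/η = 7460/0.832 = 8966 W = 8.97 kW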